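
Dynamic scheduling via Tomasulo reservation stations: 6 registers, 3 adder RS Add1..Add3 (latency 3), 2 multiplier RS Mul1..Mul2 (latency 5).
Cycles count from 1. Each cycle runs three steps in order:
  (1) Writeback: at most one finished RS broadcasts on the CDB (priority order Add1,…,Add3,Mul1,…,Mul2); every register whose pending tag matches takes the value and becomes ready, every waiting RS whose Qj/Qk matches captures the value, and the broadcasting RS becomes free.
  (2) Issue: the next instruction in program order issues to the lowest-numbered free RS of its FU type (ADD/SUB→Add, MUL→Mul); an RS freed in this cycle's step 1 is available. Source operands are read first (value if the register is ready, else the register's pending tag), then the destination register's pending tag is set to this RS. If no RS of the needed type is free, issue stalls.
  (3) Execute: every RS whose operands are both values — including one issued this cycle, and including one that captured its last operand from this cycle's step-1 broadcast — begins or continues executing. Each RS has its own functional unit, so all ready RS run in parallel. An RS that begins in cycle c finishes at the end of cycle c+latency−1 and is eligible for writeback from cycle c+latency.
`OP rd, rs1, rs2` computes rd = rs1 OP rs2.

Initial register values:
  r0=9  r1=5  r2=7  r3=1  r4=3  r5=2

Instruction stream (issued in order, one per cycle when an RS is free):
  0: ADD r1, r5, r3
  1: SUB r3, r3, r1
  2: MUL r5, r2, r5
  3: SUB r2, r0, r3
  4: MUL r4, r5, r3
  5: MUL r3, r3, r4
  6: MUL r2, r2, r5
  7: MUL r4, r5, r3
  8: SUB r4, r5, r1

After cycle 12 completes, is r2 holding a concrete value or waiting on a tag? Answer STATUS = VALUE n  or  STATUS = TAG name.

STATUS = VALUE 11

c1: issue ADD r1<-Add1 | r0:9,r1:Add1,r2:7,r3:1,r4:3,r5:2
c2: issue SUB r3<-Add2 | r0:9,r1:Add1,r2:7,r3:Add2,r4:3,r5:2
c3: issue MUL r5<-Mul1 | r0:9,r1:Add1,r2:7,r3:Add2,r4:3,r5:Mul1
c4: CDB Add1=3; issue SUB r2<-Add1 | r0:9,r1:3,r2:Add1,r3:Add2,r4:3,r5:Mul1
c5: issue MUL r4<-Mul2 | r0:9,r1:3,r2:Add1,r3:Add2,r4:Mul2,r5:Mul1
c6: stall | r0:9,r1:3,r2:Add1,r3:Add2,r4:Mul2,r5:Mul1
c7: CDB Add2=-2; stall | r0:9,r1:3,r2:Add1,r3:-2,r4:Mul2,r5:Mul1
c8: CDB Mul1=14; issue MUL r3<-Mul1 | r0:9,r1:3,r2:Add1,r3:Mul1,r4:Mul2,r5:14
c9: stall | r0:9,r1:3,r2:Add1,r3:Mul1,r4:Mul2,r5:14
c10: CDB Add1=11; stall | r0:9,r1:3,r2:11,r3:Mul1,r4:Mul2,r5:14
c11: stall | r0:9,r1:3,r2:11,r3:Mul1,r4:Mul2,r5:14
c12: stall | r0:9,r1:3,r2:11,r3:Mul1,r4:Mul2,r5:14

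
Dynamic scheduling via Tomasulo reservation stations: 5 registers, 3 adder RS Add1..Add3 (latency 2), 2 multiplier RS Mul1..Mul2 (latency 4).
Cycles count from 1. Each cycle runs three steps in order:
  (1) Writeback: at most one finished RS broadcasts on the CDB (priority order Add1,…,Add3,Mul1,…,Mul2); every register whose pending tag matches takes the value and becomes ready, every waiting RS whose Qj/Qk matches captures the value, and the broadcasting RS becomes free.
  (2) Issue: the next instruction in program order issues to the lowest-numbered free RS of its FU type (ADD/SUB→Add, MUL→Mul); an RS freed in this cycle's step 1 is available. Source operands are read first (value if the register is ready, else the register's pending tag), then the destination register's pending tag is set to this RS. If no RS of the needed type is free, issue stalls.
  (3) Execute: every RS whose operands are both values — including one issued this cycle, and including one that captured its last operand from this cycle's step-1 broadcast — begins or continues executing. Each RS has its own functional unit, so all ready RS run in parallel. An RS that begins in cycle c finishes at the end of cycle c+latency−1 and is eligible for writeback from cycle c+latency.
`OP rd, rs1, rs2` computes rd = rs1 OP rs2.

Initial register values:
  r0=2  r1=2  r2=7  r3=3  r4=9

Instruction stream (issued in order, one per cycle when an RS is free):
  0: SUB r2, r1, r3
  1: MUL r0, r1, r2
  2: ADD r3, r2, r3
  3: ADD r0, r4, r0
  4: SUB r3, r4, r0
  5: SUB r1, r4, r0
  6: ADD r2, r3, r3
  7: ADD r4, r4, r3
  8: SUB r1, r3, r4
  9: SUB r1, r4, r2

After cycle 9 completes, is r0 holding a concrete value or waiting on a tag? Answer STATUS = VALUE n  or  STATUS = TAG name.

  c1: issue SUB r2<-Add1  regs: r0:2,r1:2,r2:Add1,r3:3,r4:9
  c2: issue MUL r0<-Mul1  regs: r0:Mul1,r1:2,r2:Add1,r3:3,r4:9
  c3: CDB Add1=-1; issue ADD r3<-Add1  regs: r0:Mul1,r1:2,r2:-1,r3:Add1,r4:9
  c4: issue ADD r0<-Add2  regs: r0:Add2,r1:2,r2:-1,r3:Add1,r4:9
  c5: CDB Add1=2; issue SUB r3<-Add1  regs: r0:Add2,r1:2,r2:-1,r3:Add1,r4:9
  c6: issue SUB r1<-Add3  regs: r0:Add2,r1:Add3,r2:-1,r3:Add1,r4:9
  c7: CDB Mul1=-2; stall  regs: r0:Add2,r1:Add3,r2:-1,r3:Add1,r4:9
  c8: stall  regs: r0:Add2,r1:Add3,r2:-1,r3:Add1,r4:9
  c9: CDB Add2=7; issue ADD r2<-Add2  regs: r0:7,r1:Add3,r2:Add2,r3:Add1,r4:9

STATUS = VALUE 7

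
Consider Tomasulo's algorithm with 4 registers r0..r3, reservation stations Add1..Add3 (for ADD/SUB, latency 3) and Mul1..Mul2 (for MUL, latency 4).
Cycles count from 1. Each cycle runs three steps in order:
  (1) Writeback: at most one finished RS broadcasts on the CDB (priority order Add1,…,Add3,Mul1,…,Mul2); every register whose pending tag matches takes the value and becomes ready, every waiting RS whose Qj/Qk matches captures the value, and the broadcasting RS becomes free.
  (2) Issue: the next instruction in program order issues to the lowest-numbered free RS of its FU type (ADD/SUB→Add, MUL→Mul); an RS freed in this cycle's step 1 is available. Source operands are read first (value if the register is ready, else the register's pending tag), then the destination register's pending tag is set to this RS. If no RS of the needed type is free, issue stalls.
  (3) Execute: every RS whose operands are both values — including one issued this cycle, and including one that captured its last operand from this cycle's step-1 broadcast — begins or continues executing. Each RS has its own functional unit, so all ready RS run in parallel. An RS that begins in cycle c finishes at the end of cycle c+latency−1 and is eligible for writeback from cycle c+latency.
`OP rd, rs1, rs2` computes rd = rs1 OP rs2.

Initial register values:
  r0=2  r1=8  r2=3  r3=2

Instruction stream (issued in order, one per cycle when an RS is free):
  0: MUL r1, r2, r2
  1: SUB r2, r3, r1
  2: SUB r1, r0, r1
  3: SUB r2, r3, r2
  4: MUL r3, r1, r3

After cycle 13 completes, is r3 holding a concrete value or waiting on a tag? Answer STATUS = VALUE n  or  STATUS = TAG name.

STATUS = VALUE -14

  c1: issue MUL r1<-Mul1  regs: r0:2,r1:Mul1,r2:3,r3:2
  c2: issue SUB r2<-Add1  regs: r0:2,r1:Mul1,r2:Add1,r3:2
  c3: issue SUB r1<-Add2  regs: r0:2,r1:Add2,r2:Add1,r3:2
  c4: issue SUB r2<-Add3  regs: r0:2,r1:Add2,r2:Add3,r3:2
  c5: CDB Mul1=9; issue MUL r3<-Mul1  regs: r0:2,r1:Add2,r2:Add3,r3:Mul1
  c6: -  regs: r0:2,r1:Add2,r2:Add3,r3:Mul1
  c7: -  regs: r0:2,r1:Add2,r2:Add3,r3:Mul1
  c8: CDB Add1=-7  regs: r0:2,r1:Add2,r2:Add3,r3:Mul1
  c9: CDB Add2=-7  regs: r0:2,r1:-7,r2:Add3,r3:Mul1
  c10: -  regs: r0:2,r1:-7,r2:Add3,r3:Mul1
  c11: CDB Add3=9  regs: r0:2,r1:-7,r2:9,r3:Mul1
  c12: -  regs: r0:2,r1:-7,r2:9,r3:Mul1
  c13: CDB Mul1=-14  regs: r0:2,r1:-7,r2:9,r3:-14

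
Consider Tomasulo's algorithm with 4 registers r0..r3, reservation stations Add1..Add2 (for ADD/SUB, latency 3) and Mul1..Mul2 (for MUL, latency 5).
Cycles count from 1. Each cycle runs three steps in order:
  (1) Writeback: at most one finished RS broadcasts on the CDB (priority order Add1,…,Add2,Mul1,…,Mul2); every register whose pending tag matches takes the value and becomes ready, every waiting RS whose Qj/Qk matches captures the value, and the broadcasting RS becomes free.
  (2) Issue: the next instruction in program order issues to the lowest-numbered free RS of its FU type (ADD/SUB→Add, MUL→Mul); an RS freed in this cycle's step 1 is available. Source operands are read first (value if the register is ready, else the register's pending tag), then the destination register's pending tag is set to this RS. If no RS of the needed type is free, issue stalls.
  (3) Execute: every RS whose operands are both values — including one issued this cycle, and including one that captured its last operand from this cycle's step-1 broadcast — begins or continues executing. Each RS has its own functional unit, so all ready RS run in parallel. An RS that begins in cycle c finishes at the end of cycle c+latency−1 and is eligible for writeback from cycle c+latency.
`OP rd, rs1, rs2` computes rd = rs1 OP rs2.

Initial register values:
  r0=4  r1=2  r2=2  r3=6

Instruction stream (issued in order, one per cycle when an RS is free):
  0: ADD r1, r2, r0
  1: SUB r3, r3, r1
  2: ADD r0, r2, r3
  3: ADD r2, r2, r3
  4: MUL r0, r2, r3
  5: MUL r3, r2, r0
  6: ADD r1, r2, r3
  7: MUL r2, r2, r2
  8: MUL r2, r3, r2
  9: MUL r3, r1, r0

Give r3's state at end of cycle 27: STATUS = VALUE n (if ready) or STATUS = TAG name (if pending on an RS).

STATUS = TAG Mul2

  c1: issue ADD r1<-Add1  regs: r0:4,r1:Add1,r2:2,r3:6
  c2: issue SUB r3<-Add2  regs: r0:4,r1:Add1,r2:2,r3:Add2
  c3: stall  regs: r0:4,r1:Add1,r2:2,r3:Add2
  c4: CDB Add1=6; issue ADD r0<-Add1  regs: r0:Add1,r1:6,r2:2,r3:Add2
  c5: stall  regs: r0:Add1,r1:6,r2:2,r3:Add2
  c6: stall  regs: r0:Add1,r1:6,r2:2,r3:Add2
  c7: CDB Add2=0; issue ADD r2<-Add2  regs: r0:Add1,r1:6,r2:Add2,r3:0
  c8: issue MUL r0<-Mul1  regs: r0:Mul1,r1:6,r2:Add2,r3:0
  c9: issue MUL r3<-Mul2  regs: r0:Mul1,r1:6,r2:Add2,r3:Mul2
  c10: CDB Add1=2; issue ADD r1<-Add1  regs: r0:Mul1,r1:Add1,r2:Add2,r3:Mul2
  c11: CDB Add2=2; stall  regs: r0:Mul1,r1:Add1,r2:2,r3:Mul2
  c12: stall  regs: r0:Mul1,r1:Add1,r2:2,r3:Mul2
  c13: stall  regs: r0:Mul1,r1:Add1,r2:2,r3:Mul2
  c14: stall  regs: r0:Mul1,r1:Add1,r2:2,r3:Mul2
  c15: stall  regs: r0:Mul1,r1:Add1,r2:2,r3:Mul2
  c16: CDB Mul1=0; issue MUL r2<-Mul1  regs: r0:0,r1:Add1,r2:Mul1,r3:Mul2
  c17: stall  regs: r0:0,r1:Add1,r2:Mul1,r3:Mul2
  c18: stall  regs: r0:0,r1:Add1,r2:Mul1,r3:Mul2
  c19: stall  regs: r0:0,r1:Add1,r2:Mul1,r3:Mul2
  c20: stall  regs: r0:0,r1:Add1,r2:Mul1,r3:Mul2
  c21: CDB Mul1=4; issue MUL r2<-Mul1  regs: r0:0,r1:Add1,r2:Mul1,r3:Mul2
  c22: CDB Mul2=0; issue MUL r3<-Mul2  regs: r0:0,r1:Add1,r2:Mul1,r3:Mul2
  c23: -  regs: r0:0,r1:Add1,r2:Mul1,r3:Mul2
  c24: -  regs: r0:0,r1:Add1,r2:Mul1,r3:Mul2
  c25: CDB Add1=2  regs: r0:0,r1:2,r2:Mul1,r3:Mul2
  c26: -  regs: r0:0,r1:2,r2:Mul1,r3:Mul2
  c27: CDB Mul1=0  regs: r0:0,r1:2,r2:0,r3:Mul2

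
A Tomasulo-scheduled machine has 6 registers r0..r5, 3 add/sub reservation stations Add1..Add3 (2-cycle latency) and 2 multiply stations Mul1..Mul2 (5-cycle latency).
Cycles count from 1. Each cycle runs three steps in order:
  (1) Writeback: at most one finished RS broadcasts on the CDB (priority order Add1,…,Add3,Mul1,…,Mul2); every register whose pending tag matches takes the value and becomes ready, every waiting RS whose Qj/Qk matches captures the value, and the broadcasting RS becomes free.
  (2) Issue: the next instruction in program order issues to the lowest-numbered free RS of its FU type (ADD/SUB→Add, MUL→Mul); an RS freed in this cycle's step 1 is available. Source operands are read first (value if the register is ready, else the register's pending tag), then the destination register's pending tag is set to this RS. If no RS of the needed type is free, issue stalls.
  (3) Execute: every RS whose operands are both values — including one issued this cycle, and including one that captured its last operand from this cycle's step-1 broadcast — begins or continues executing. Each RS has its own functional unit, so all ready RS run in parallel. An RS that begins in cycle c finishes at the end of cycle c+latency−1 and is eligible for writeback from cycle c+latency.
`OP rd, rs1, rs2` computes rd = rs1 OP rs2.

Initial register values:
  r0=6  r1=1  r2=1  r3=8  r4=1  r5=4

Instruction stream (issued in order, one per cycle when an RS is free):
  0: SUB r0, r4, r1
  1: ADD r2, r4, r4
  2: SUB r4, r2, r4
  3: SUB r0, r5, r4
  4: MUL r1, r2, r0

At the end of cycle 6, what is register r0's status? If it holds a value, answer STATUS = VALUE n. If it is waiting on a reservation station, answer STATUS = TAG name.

c1: issue SUB r0<-Add1 | r0:Add1,r1:1,r2:1,r3:8,r4:1,r5:4
c2: issue ADD r2<-Add2 | r0:Add1,r1:1,r2:Add2,r3:8,r4:1,r5:4
c3: CDB Add1=0; issue SUB r4<-Add1 | r0:0,r1:1,r2:Add2,r3:8,r4:Add1,r5:4
c4: CDB Add2=2; issue SUB r0<-Add2 | r0:Add2,r1:1,r2:2,r3:8,r4:Add1,r5:4
c5: issue MUL r1<-Mul1 | r0:Add2,r1:Mul1,r2:2,r3:8,r4:Add1,r5:4
c6: CDB Add1=1 | r0:Add2,r1:Mul1,r2:2,r3:8,r4:1,r5:4

STATUS = TAG Add2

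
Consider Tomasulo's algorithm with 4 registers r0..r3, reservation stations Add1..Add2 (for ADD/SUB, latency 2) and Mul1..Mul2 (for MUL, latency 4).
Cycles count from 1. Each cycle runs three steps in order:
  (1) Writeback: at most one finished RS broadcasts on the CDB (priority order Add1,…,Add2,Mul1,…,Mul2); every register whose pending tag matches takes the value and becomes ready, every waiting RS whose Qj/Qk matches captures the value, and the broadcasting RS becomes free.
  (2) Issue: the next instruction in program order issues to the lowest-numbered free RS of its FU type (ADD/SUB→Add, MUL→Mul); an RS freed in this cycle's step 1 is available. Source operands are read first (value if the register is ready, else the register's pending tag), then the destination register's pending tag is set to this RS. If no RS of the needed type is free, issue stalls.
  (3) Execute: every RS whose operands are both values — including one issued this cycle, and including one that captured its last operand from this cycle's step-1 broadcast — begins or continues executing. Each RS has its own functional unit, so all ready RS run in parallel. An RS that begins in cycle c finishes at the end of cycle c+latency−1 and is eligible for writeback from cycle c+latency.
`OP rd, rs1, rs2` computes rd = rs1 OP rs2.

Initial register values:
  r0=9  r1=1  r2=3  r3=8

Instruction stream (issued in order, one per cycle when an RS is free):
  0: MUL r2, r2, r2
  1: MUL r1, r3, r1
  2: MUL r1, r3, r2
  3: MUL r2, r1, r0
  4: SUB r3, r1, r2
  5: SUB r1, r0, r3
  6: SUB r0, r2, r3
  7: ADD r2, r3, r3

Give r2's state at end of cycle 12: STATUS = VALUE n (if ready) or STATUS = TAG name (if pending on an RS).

  c1: issue MUL r2<-Mul1  regs: r0:9,r1:1,r2:Mul1,r3:8
  c2: issue MUL r1<-Mul2  regs: r0:9,r1:Mul2,r2:Mul1,r3:8
  c3: stall  regs: r0:9,r1:Mul2,r2:Mul1,r3:8
  c4: stall  regs: r0:9,r1:Mul2,r2:Mul1,r3:8
  c5: CDB Mul1=9; issue MUL r1<-Mul1  regs: r0:9,r1:Mul1,r2:9,r3:8
  c6: CDB Mul2=8; issue MUL r2<-Mul2  regs: r0:9,r1:Mul1,r2:Mul2,r3:8
  c7: issue SUB r3<-Add1  regs: r0:9,r1:Mul1,r2:Mul2,r3:Add1
  c8: issue SUB r1<-Add2  regs: r0:9,r1:Add2,r2:Mul2,r3:Add1
  c9: CDB Mul1=72; stall  regs: r0:9,r1:Add2,r2:Mul2,r3:Add1
  c10: stall  regs: r0:9,r1:Add2,r2:Mul2,r3:Add1
  c11: stall  regs: r0:9,r1:Add2,r2:Mul2,r3:Add1
  c12: stall  regs: r0:9,r1:Add2,r2:Mul2,r3:Add1

STATUS = TAG Mul2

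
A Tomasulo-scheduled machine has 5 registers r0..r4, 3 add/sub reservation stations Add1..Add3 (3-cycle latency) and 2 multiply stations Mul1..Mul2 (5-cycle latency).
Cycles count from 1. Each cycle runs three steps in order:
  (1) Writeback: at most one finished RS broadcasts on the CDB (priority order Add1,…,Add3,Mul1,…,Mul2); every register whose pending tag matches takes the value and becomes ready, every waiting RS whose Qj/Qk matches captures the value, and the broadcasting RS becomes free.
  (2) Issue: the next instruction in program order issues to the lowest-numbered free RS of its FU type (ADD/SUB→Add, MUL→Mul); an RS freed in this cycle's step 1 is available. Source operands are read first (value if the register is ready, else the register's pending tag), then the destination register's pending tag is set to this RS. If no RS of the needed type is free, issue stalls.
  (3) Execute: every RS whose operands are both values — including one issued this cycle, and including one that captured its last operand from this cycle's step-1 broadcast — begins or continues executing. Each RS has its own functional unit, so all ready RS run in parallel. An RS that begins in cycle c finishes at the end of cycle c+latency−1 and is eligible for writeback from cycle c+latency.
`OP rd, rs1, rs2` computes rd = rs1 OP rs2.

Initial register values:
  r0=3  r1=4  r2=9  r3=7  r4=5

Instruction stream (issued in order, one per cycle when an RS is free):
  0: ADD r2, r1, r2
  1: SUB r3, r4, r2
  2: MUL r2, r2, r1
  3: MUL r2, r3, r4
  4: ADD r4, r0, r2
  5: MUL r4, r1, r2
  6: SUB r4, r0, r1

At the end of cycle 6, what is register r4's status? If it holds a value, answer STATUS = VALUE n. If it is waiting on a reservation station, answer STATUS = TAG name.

STATUS = TAG Add1

  c1: issue ADD r2<-Add1  regs: r0:3,r1:4,r2:Add1,r3:7,r4:5
  c2: issue SUB r3<-Add2  regs: r0:3,r1:4,r2:Add1,r3:Add2,r4:5
  c3: issue MUL r2<-Mul1  regs: r0:3,r1:4,r2:Mul1,r3:Add2,r4:5
  c4: CDB Add1=13; issue MUL r2<-Mul2  regs: r0:3,r1:4,r2:Mul2,r3:Add2,r4:5
  c5: issue ADD r4<-Add1  regs: r0:3,r1:4,r2:Mul2,r3:Add2,r4:Add1
  c6: stall  regs: r0:3,r1:4,r2:Mul2,r3:Add2,r4:Add1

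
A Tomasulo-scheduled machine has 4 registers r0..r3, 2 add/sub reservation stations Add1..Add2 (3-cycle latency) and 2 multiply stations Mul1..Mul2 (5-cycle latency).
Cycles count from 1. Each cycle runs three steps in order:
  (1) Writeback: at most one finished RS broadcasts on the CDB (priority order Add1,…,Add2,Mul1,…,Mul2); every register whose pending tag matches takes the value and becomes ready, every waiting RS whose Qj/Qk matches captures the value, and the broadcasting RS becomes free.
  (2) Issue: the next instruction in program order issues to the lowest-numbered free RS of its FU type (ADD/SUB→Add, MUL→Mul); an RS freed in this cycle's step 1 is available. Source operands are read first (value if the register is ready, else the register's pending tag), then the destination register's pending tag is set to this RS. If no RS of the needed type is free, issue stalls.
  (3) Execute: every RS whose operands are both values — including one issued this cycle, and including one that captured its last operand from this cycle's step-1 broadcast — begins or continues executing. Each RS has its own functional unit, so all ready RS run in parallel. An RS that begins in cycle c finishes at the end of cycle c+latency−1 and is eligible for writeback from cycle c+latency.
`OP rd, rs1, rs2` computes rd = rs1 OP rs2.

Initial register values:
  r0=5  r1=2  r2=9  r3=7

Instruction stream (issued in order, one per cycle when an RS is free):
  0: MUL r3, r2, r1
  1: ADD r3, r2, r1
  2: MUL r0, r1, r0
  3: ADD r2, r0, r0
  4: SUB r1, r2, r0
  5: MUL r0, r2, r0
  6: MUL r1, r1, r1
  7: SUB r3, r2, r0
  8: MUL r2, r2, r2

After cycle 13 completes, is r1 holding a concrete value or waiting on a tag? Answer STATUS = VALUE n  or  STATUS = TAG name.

STATUS = TAG Mul2

cycle 1: issue MUL r3<-Mul1 // r0:5,r1:2,r2:9,r3:Mul1
cycle 2: issue ADD r3<-Add1 // r0:5,r1:2,r2:9,r3:Add1
cycle 3: issue MUL r0<-Mul2 // r0:Mul2,r1:2,r2:9,r3:Add1
cycle 4: issue ADD r2<-Add2 // r0:Mul2,r1:2,r2:Add2,r3:Add1
cycle 5: CDB Add1=11; issue SUB r1<-Add1 // r0:Mul2,r1:Add1,r2:Add2,r3:11
cycle 6: CDB Mul1=18; issue MUL r0<-Mul1 // r0:Mul1,r1:Add1,r2:Add2,r3:11
cycle 7: stall // r0:Mul1,r1:Add1,r2:Add2,r3:11
cycle 8: CDB Mul2=10; issue MUL r1<-Mul2 // r0:Mul1,r1:Mul2,r2:Add2,r3:11
cycle 9: stall // r0:Mul1,r1:Mul2,r2:Add2,r3:11
cycle 10: stall // r0:Mul1,r1:Mul2,r2:Add2,r3:11
cycle 11: CDB Add2=20; issue SUB r3<-Add2 // r0:Mul1,r1:Mul2,r2:20,r3:Add2
cycle 12: stall // r0:Mul1,r1:Mul2,r2:20,r3:Add2
cycle 13: stall // r0:Mul1,r1:Mul2,r2:20,r3:Add2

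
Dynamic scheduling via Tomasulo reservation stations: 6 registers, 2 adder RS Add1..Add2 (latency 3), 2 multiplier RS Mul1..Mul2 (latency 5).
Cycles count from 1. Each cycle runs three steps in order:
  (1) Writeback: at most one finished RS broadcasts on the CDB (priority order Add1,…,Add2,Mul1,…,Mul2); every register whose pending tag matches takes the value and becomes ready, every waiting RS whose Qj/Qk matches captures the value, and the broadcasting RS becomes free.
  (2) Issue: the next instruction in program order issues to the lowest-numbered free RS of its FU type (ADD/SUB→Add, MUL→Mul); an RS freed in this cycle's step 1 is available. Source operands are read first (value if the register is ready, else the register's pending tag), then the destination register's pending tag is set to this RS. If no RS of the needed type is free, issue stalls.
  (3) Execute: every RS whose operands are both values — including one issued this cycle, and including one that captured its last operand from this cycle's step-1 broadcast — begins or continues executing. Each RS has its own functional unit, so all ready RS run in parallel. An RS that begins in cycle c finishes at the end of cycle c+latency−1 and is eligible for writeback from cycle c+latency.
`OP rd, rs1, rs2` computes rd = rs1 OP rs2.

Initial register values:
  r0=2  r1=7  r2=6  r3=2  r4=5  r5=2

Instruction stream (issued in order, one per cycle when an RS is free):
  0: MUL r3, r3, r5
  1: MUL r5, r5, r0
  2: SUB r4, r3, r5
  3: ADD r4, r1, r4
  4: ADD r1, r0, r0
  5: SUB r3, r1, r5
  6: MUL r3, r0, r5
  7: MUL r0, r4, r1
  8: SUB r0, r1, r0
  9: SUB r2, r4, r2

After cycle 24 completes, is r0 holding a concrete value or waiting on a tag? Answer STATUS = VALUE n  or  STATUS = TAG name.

  c1: issue MUL r3<-Mul1  regs: r0:2,r1:7,r2:6,r3:Mul1,r4:5,r5:2
  c2: issue MUL r5<-Mul2  regs: r0:2,r1:7,r2:6,r3:Mul1,r4:5,r5:Mul2
  c3: issue SUB r4<-Add1  regs: r0:2,r1:7,r2:6,r3:Mul1,r4:Add1,r5:Mul2
  c4: issue ADD r4<-Add2  regs: r0:2,r1:7,r2:6,r3:Mul1,r4:Add2,r5:Mul2
  c5: stall  regs: r0:2,r1:7,r2:6,r3:Mul1,r4:Add2,r5:Mul2
  c6: CDB Mul1=4; stall  regs: r0:2,r1:7,r2:6,r3:4,r4:Add2,r5:Mul2
  c7: CDB Mul2=4; stall  regs: r0:2,r1:7,r2:6,r3:4,r4:Add2,r5:4
  c8: stall  regs: r0:2,r1:7,r2:6,r3:4,r4:Add2,r5:4
  c9: stall  regs: r0:2,r1:7,r2:6,r3:4,r4:Add2,r5:4
  c10: CDB Add1=0; issue ADD r1<-Add1  regs: r0:2,r1:Add1,r2:6,r3:4,r4:Add2,r5:4
  c11: stall  regs: r0:2,r1:Add1,r2:6,r3:4,r4:Add2,r5:4
  c12: stall  regs: r0:2,r1:Add1,r2:6,r3:4,r4:Add2,r5:4
  c13: CDB Add1=4; issue SUB r3<-Add1  regs: r0:2,r1:4,r2:6,r3:Add1,r4:Add2,r5:4
  c14: CDB Add2=7; issue MUL r3<-Mul1  regs: r0:2,r1:4,r2:6,r3:Mul1,r4:7,r5:4
  c15: issue MUL r0<-Mul2  regs: r0:Mul2,r1:4,r2:6,r3:Mul1,r4:7,r5:4
  c16: CDB Add1=0; issue SUB r0<-Add1  regs: r0:Add1,r1:4,r2:6,r3:Mul1,r4:7,r5:4
  c17: issue SUB r2<-Add2  regs: r0:Add1,r1:4,r2:Add2,r3:Mul1,r4:7,r5:4
  c18: -  regs: r0:Add1,r1:4,r2:Add2,r3:Mul1,r4:7,r5:4
  c19: CDB Mul1=8  regs: r0:Add1,r1:4,r2:Add2,r3:8,r4:7,r5:4
  c20: CDB Add2=1  regs: r0:Add1,r1:4,r2:1,r3:8,r4:7,r5:4
  c21: CDB Mul2=28  regs: r0:Add1,r1:4,r2:1,r3:8,r4:7,r5:4
  c22: -  regs: r0:Add1,r1:4,r2:1,r3:8,r4:7,r5:4
  c23: -  regs: r0:Add1,r1:4,r2:1,r3:8,r4:7,r5:4
  c24: CDB Add1=-24  regs: r0:-24,r1:4,r2:1,r3:8,r4:7,r5:4

STATUS = VALUE -24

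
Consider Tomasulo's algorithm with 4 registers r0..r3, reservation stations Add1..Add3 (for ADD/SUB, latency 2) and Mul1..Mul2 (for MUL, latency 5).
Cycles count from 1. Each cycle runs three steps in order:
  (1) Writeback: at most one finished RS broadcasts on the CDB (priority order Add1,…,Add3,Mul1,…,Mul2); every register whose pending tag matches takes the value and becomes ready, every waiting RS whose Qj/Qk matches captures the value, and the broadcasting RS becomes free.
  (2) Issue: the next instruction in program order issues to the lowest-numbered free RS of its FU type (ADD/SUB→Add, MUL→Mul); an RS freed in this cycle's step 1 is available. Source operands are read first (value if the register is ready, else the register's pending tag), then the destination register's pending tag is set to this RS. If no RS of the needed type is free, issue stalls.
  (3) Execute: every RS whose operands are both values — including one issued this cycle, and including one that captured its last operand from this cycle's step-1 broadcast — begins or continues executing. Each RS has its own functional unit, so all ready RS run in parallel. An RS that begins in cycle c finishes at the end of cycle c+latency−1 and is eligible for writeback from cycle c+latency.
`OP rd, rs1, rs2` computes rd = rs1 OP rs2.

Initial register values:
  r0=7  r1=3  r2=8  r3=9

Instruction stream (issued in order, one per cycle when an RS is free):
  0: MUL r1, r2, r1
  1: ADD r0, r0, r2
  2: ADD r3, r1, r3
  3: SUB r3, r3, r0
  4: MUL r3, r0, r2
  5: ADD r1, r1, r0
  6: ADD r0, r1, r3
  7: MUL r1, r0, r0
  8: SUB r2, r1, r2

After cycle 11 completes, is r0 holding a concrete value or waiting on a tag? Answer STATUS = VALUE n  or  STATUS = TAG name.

STATUS = TAG Add2

c1: issue MUL r1<-Mul1 | r0:7,r1:Mul1,r2:8,r3:9
c2: issue ADD r0<-Add1 | r0:Add1,r1:Mul1,r2:8,r3:9
c3: issue ADD r3<-Add2 | r0:Add1,r1:Mul1,r2:8,r3:Add2
c4: CDB Add1=15; issue SUB r3<-Add1 | r0:15,r1:Mul1,r2:8,r3:Add1
c5: issue MUL r3<-Mul2 | r0:15,r1:Mul1,r2:8,r3:Mul2
c6: CDB Mul1=24; issue ADD r1<-Add3 | r0:15,r1:Add3,r2:8,r3:Mul2
c7: stall | r0:15,r1:Add3,r2:8,r3:Mul2
c8: CDB Add2=33; issue ADD r0<-Add2 | r0:Add2,r1:Add3,r2:8,r3:Mul2
c9: CDB Add3=39; issue MUL r1<-Mul1 | r0:Add2,r1:Mul1,r2:8,r3:Mul2
c10: CDB Add1=18; issue SUB r2<-Add1 | r0:Add2,r1:Mul1,r2:Add1,r3:Mul2
c11: CDB Mul2=120 | r0:Add2,r1:Mul1,r2:Add1,r3:120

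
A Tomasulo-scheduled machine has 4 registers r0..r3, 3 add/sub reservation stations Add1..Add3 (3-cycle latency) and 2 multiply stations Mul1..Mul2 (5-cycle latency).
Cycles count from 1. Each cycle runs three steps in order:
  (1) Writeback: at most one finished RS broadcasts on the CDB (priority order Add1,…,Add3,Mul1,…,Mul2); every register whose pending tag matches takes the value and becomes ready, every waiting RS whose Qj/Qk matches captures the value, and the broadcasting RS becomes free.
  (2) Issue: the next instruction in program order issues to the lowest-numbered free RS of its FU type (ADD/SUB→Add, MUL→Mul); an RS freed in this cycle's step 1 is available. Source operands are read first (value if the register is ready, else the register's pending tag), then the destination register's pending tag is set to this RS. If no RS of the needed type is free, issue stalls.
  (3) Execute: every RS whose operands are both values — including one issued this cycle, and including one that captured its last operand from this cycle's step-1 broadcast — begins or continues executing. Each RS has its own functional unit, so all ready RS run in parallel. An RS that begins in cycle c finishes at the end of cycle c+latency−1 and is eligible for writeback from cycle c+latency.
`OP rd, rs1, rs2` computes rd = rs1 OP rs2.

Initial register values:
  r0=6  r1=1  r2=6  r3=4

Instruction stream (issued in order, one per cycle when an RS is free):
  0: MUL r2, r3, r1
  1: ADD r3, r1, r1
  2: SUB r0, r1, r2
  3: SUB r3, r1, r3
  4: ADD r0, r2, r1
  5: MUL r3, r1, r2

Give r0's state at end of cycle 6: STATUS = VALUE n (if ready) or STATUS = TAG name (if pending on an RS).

STATUS = TAG Add1

c1: issue MUL r2<-Mul1 | r0:6,r1:1,r2:Mul1,r3:4
c2: issue ADD r3<-Add1 | r0:6,r1:1,r2:Mul1,r3:Add1
c3: issue SUB r0<-Add2 | r0:Add2,r1:1,r2:Mul1,r3:Add1
c4: issue SUB r3<-Add3 | r0:Add2,r1:1,r2:Mul1,r3:Add3
c5: CDB Add1=2; issue ADD r0<-Add1 | r0:Add1,r1:1,r2:Mul1,r3:Add3
c6: CDB Mul1=4; issue MUL r3<-Mul1 | r0:Add1,r1:1,r2:4,r3:Mul1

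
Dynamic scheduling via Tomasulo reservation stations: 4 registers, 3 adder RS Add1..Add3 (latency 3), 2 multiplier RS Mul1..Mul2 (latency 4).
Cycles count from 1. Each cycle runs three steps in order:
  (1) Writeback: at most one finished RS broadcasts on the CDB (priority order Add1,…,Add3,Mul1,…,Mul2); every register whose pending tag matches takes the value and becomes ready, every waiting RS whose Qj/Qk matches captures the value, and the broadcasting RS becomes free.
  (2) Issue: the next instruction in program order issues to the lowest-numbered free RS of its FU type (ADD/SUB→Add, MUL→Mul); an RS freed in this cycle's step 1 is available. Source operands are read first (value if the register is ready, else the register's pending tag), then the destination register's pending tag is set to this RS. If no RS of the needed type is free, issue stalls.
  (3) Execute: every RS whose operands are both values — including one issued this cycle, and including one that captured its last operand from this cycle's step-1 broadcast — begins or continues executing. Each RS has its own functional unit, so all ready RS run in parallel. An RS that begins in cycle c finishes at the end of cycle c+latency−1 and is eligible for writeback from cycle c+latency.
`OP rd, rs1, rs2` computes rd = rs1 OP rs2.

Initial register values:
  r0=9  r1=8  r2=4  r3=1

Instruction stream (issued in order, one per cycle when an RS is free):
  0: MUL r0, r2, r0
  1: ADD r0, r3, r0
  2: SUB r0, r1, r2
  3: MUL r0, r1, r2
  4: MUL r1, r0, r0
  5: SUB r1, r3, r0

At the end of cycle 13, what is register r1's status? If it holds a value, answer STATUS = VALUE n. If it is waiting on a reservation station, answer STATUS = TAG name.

STATUS = VALUE -31

  c1: issue MUL r0<-Mul1  regs: r0:Mul1,r1:8,r2:4,r3:1
  c2: issue ADD r0<-Add1  regs: r0:Add1,r1:8,r2:4,r3:1
  c3: issue SUB r0<-Add2  regs: r0:Add2,r1:8,r2:4,r3:1
  c4: issue MUL r0<-Mul2  regs: r0:Mul2,r1:8,r2:4,r3:1
  c5: CDB Mul1=36; issue MUL r1<-Mul1  regs: r0:Mul2,r1:Mul1,r2:4,r3:1
  c6: CDB Add2=4; issue SUB r1<-Add2  regs: r0:Mul2,r1:Add2,r2:4,r3:1
  c7: -  regs: r0:Mul2,r1:Add2,r2:4,r3:1
  c8: CDB Add1=37  regs: r0:Mul2,r1:Add2,r2:4,r3:1
  c9: CDB Mul2=32  regs: r0:32,r1:Add2,r2:4,r3:1
  c10: -  regs: r0:32,r1:Add2,r2:4,r3:1
  c11: -  regs: r0:32,r1:Add2,r2:4,r3:1
  c12: CDB Add2=-31  regs: r0:32,r1:-31,r2:4,r3:1
  c13: CDB Mul1=1024  regs: r0:32,r1:-31,r2:4,r3:1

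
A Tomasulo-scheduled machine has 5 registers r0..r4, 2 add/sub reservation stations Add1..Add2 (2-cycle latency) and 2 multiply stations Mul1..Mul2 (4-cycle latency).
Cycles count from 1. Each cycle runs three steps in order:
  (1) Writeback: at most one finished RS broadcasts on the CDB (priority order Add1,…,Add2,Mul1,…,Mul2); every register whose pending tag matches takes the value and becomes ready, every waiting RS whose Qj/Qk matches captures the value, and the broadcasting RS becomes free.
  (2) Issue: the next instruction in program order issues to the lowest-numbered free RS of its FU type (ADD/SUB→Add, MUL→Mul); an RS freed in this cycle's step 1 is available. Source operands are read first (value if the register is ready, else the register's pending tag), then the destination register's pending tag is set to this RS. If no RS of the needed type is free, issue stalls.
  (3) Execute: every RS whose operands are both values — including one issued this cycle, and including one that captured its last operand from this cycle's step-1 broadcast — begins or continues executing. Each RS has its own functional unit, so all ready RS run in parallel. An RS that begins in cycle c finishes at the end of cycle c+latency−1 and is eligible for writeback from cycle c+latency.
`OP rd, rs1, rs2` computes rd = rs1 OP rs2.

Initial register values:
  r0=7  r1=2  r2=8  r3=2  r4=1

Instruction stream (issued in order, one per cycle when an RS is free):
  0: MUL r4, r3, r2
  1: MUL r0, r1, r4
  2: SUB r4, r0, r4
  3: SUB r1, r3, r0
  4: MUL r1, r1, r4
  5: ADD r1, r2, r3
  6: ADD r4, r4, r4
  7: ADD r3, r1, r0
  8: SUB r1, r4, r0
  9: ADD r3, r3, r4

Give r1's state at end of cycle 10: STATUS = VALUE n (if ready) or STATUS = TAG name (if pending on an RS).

STATUS = TAG Mul1

cycle 1: issue MUL r4<-Mul1 // r0:7,r1:2,r2:8,r3:2,r4:Mul1
cycle 2: issue MUL r0<-Mul2 // r0:Mul2,r1:2,r2:8,r3:2,r4:Mul1
cycle 3: issue SUB r4<-Add1 // r0:Mul2,r1:2,r2:8,r3:2,r4:Add1
cycle 4: issue SUB r1<-Add2 // r0:Mul2,r1:Add2,r2:8,r3:2,r4:Add1
cycle 5: CDB Mul1=16; issue MUL r1<-Mul1 // r0:Mul2,r1:Mul1,r2:8,r3:2,r4:Add1
cycle 6: stall // r0:Mul2,r1:Mul1,r2:8,r3:2,r4:Add1
cycle 7: stall // r0:Mul2,r1:Mul1,r2:8,r3:2,r4:Add1
cycle 8: stall // r0:Mul2,r1:Mul1,r2:8,r3:2,r4:Add1
cycle 9: CDB Mul2=32; stall // r0:32,r1:Mul1,r2:8,r3:2,r4:Add1
cycle 10: stall // r0:32,r1:Mul1,r2:8,r3:2,r4:Add1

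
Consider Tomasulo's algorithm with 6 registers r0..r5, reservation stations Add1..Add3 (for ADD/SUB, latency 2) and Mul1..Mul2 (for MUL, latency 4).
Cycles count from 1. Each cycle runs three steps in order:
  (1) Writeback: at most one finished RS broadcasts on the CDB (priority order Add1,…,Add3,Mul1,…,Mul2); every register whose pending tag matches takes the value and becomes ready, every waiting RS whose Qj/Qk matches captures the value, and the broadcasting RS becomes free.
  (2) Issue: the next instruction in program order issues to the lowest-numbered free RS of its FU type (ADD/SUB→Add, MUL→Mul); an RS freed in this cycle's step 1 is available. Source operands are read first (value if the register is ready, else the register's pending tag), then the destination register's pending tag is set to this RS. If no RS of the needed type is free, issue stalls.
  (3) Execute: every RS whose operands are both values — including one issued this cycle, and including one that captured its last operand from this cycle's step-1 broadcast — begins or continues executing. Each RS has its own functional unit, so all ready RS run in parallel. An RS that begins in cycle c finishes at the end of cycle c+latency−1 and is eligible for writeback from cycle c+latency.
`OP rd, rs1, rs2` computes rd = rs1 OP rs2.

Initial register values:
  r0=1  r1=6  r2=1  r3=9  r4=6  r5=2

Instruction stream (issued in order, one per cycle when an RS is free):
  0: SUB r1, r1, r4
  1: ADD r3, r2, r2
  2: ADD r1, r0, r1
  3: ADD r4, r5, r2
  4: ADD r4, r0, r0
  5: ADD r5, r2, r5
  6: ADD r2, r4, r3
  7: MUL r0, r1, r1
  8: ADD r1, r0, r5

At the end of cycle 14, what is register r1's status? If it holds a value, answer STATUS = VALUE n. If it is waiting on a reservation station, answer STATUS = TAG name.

STATUS = VALUE 4

c1: issue SUB r1<-Add1 | r0:1,r1:Add1,r2:1,r3:9,r4:6,r5:2
c2: issue ADD r3<-Add2 | r0:1,r1:Add1,r2:1,r3:Add2,r4:6,r5:2
c3: CDB Add1=0; issue ADD r1<-Add1 | r0:1,r1:Add1,r2:1,r3:Add2,r4:6,r5:2
c4: CDB Add2=2; issue ADD r4<-Add2 | r0:1,r1:Add1,r2:1,r3:2,r4:Add2,r5:2
c5: CDB Add1=1; issue ADD r4<-Add1 | r0:1,r1:1,r2:1,r3:2,r4:Add1,r5:2
c6: CDB Add2=3; issue ADD r5<-Add2 | r0:1,r1:1,r2:1,r3:2,r4:Add1,r5:Add2
c7: CDB Add1=2; issue ADD r2<-Add1 | r0:1,r1:1,r2:Add1,r3:2,r4:2,r5:Add2
c8: CDB Add2=3; issue MUL r0<-Mul1 | r0:Mul1,r1:1,r2:Add1,r3:2,r4:2,r5:3
c9: CDB Add1=4; issue ADD r1<-Add1 | r0:Mul1,r1:Add1,r2:4,r3:2,r4:2,r5:3
c10: - | r0:Mul1,r1:Add1,r2:4,r3:2,r4:2,r5:3
c11: - | r0:Mul1,r1:Add1,r2:4,r3:2,r4:2,r5:3
c12: CDB Mul1=1 | r0:1,r1:Add1,r2:4,r3:2,r4:2,r5:3
c13: - | r0:1,r1:Add1,r2:4,r3:2,r4:2,r5:3
c14: CDB Add1=4 | r0:1,r1:4,r2:4,r3:2,r4:2,r5:3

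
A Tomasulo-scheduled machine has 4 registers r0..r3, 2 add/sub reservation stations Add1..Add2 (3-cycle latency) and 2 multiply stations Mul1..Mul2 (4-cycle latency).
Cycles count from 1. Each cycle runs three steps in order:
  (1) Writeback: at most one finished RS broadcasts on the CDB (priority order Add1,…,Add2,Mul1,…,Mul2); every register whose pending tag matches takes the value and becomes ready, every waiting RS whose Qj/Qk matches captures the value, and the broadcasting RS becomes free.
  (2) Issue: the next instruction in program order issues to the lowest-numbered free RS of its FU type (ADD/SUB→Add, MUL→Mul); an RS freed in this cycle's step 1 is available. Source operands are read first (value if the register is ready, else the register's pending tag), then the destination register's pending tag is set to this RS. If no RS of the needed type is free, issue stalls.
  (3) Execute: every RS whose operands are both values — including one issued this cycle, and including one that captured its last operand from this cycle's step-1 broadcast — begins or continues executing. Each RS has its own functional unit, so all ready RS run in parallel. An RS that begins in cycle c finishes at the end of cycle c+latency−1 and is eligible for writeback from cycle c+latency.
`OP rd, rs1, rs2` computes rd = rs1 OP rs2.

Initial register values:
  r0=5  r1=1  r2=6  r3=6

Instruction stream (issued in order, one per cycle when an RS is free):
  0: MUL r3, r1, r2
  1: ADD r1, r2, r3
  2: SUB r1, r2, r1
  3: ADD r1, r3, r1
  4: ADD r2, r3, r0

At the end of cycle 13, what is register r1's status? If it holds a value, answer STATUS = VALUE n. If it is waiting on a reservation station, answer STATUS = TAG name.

STATUS = TAG Add1

  c1: issue MUL r3<-Mul1  regs: r0:5,r1:1,r2:6,r3:Mul1
  c2: issue ADD r1<-Add1  regs: r0:5,r1:Add1,r2:6,r3:Mul1
  c3: issue SUB r1<-Add2  regs: r0:5,r1:Add2,r2:6,r3:Mul1
  c4: stall  regs: r0:5,r1:Add2,r2:6,r3:Mul1
  c5: CDB Mul1=6; stall  regs: r0:5,r1:Add2,r2:6,r3:6
  c6: stall  regs: r0:5,r1:Add2,r2:6,r3:6
  c7: stall  regs: r0:5,r1:Add2,r2:6,r3:6
  c8: CDB Add1=12; issue ADD r1<-Add1  regs: r0:5,r1:Add1,r2:6,r3:6
  c9: stall  regs: r0:5,r1:Add1,r2:6,r3:6
  c10: stall  regs: r0:5,r1:Add1,r2:6,r3:6
  c11: CDB Add2=-6; issue ADD r2<-Add2  regs: r0:5,r1:Add1,r2:Add2,r3:6
  c12: -  regs: r0:5,r1:Add1,r2:Add2,r3:6
  c13: -  regs: r0:5,r1:Add1,r2:Add2,r3:6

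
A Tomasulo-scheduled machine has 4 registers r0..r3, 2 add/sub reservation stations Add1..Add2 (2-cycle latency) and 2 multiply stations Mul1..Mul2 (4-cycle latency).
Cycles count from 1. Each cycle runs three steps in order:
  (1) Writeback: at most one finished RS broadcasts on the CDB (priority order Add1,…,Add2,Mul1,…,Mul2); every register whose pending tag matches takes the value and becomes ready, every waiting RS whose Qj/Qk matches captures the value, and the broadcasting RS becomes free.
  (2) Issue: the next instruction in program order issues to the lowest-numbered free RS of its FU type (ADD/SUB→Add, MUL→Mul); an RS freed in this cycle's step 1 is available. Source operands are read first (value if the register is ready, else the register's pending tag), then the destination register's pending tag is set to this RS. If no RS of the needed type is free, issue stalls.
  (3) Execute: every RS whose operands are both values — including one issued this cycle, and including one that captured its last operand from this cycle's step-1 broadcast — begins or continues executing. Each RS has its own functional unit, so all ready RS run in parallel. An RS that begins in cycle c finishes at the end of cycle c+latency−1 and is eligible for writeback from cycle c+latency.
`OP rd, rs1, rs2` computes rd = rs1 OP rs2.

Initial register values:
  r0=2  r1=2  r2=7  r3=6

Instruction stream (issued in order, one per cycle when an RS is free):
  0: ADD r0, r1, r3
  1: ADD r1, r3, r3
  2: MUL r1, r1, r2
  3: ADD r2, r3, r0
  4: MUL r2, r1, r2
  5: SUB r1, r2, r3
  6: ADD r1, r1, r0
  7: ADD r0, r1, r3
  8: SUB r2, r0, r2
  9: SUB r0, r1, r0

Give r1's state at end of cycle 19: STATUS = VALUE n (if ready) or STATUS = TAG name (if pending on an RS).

c1: issue ADD r0<-Add1 | r0:Add1,r1:2,r2:7,r3:6
c2: issue ADD r1<-Add2 | r0:Add1,r1:Add2,r2:7,r3:6
c3: CDB Add1=8; issue MUL r1<-Mul1 | r0:8,r1:Mul1,r2:7,r3:6
c4: CDB Add2=12; issue ADD r2<-Add1 | r0:8,r1:Mul1,r2:Add1,r3:6
c5: issue MUL r2<-Mul2 | r0:8,r1:Mul1,r2:Mul2,r3:6
c6: CDB Add1=14; issue SUB r1<-Add1 | r0:8,r1:Add1,r2:Mul2,r3:6
c7: issue ADD r1<-Add2 | r0:8,r1:Add2,r2:Mul2,r3:6
c8: CDB Mul1=84; stall | r0:8,r1:Add2,r2:Mul2,r3:6
c9: stall | r0:8,r1:Add2,r2:Mul2,r3:6
c10: stall | r0:8,r1:Add2,r2:Mul2,r3:6
c11: stall | r0:8,r1:Add2,r2:Mul2,r3:6
c12: CDB Mul2=1176; stall | r0:8,r1:Add2,r2:1176,r3:6
c13: stall | r0:8,r1:Add2,r2:1176,r3:6
c14: CDB Add1=1170; issue ADD r0<-Add1 | r0:Add1,r1:Add2,r2:1176,r3:6
c15: stall | r0:Add1,r1:Add2,r2:1176,r3:6
c16: CDB Add2=1178; issue SUB r2<-Add2 | r0:Add1,r1:1178,r2:Add2,r3:6
c17: stall | r0:Add1,r1:1178,r2:Add2,r3:6
c18: CDB Add1=1184; issue SUB r0<-Add1 | r0:Add1,r1:1178,r2:Add2,r3:6
c19: - | r0:Add1,r1:1178,r2:Add2,r3:6

STATUS = VALUE 1178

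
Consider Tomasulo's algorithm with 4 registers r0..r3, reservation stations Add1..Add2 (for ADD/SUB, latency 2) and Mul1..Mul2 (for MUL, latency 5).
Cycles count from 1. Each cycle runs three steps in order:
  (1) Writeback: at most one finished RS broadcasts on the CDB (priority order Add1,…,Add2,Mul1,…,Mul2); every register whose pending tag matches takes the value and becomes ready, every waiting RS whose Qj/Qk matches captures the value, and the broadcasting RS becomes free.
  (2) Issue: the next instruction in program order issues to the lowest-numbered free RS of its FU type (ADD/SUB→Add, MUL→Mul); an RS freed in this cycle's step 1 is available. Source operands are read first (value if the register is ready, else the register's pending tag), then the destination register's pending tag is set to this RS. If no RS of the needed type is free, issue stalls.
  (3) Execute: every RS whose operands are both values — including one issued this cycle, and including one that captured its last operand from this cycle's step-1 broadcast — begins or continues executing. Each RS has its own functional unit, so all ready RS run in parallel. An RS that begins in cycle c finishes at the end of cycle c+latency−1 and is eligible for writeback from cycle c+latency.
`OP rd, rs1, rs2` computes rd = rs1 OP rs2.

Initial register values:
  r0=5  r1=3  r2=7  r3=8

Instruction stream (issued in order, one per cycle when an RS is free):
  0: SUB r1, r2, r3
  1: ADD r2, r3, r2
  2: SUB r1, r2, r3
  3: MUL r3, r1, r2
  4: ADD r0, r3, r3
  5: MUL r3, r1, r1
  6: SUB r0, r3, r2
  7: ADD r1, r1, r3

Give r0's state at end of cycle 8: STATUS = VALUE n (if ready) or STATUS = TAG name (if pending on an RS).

cycle 1: issue SUB r1<-Add1 // r0:5,r1:Add1,r2:7,r3:8
cycle 2: issue ADD r2<-Add2 // r0:5,r1:Add1,r2:Add2,r3:8
cycle 3: CDB Add1=-1; issue SUB r1<-Add1 // r0:5,r1:Add1,r2:Add2,r3:8
cycle 4: CDB Add2=15; issue MUL r3<-Mul1 // r0:5,r1:Add1,r2:15,r3:Mul1
cycle 5: issue ADD r0<-Add2 // r0:Add2,r1:Add1,r2:15,r3:Mul1
cycle 6: CDB Add1=7; issue MUL r3<-Mul2 // r0:Add2,r1:7,r2:15,r3:Mul2
cycle 7: issue SUB r0<-Add1 // r0:Add1,r1:7,r2:15,r3:Mul2
cycle 8: stall // r0:Add1,r1:7,r2:15,r3:Mul2

STATUS = TAG Add1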